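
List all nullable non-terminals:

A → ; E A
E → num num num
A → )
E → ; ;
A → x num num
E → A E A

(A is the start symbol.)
None

There are no ε-productions, so no non-terminal can derive ε.
No non-terminals are nullable.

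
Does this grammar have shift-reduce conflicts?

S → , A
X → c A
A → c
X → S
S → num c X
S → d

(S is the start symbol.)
No shift-reduce conflicts

Augment with S' → S and build the canonical LR(0) collection (I0 = CLOSURE({[S' → . S]}), then GOTO on every symbol after a dot until no new states appear). It has 12 states:
  I0: { [S → . , A], [S → . d], [S → . num c X], [S' → . S] }  — shift
  I1: { [A → . c], [S → , . A] }  — shift
  I2: { [S' → S .] }  — accept
  I3: { [S → d .] }  — reduce
  I4: { [S → num . c X] }  — shift
  I5: { [S → . , A], [S → . d], [S → . num c X], [S → num c . X], [X → . S], [X → . c A] }  — shift
  I6: { [X → S .] }  — reduce
  I7: { [S → num c X .] }  — reduce
  I8: { [A → . c], [X → c . A] }  — shift
  I9: { [X → c A .] }  — reduce
  I10: { [A → c .] }  — reduce
  I11: { [S → , A .] }  — reduce

No state contains both a complete item and a shift item.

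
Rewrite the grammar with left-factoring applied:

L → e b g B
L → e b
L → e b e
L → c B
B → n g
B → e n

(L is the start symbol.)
Left-factoring transforms A → αβ₁ | αβ₂ into A → αA' and A' → β₁ | β₂
(α is the longest common prefix among the alternatives). Repeat until
no nonterminal has two alternatives with a common prefix.

Round 1: L has alternatives sharing prefix 'e b'. Introduce L': L → e b L'
  Add: L' → g B
  Add: L' → ε
  Add: L' → e

No remaining common prefixes — done.

Resulting grammar:
L → e b L'
L' → g B
L' → ε
L' → e
L → c B
B → n g
B → e n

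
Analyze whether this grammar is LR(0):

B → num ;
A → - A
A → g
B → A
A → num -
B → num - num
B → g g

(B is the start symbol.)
No. Shift-reduce conflict between [A → g .] and [B → g . g]

Augment with B' → B and build the canonical LR(0) collection (I0 = CLOSURE({[B' → . B]}), then GOTO on every symbol after a dot until no new states appear). It has 14 states:
  I0: { [A → . - A], [A → . g], [A → . num -], [B → . A], [B → . g g], [B → . num - num], [B → . num ;], [B' → . B] }  — shift
  I1: { [A → - . A], [A → . - A], [A → . g], [A → . num -] }  — shift
  I2: { [B → A .] }  — reduce
  I3: { [B' → B .] }  — accept
  I4: { [A → g .], [B → g . g] }  — shift, reduce
  I5: { [A → num . -], [B → num . - num], [B → num . ;] }  — shift
  I6: { [A → num - .], [B → num - . num] }  — shift, reduce
  I7: { [B → num ; .] }  — reduce
  I8: { [B → num - num .] }  — reduce
  I9: { [B → g g .] }  — reduce
  I10: { [A → - A .] }  — reduce
  I11: { [A → g .] }  — reduce
  I12: { [A → num . -] }  — shift
  I13: { [A → num - .] }  — reduce

Conflict in state I4:
  Shift-reduce conflict between [A → g .] and [B → g . g]
So the grammar is NOT LR(0).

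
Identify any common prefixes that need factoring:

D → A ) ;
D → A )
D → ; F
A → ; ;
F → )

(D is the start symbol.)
Yes, D has productions with common prefix 'A )'

Left-factoring is needed when two productions for the same non-terminal
share a common prefix on the right-hand side.

Productions for D:
  D → A ) ;
  D → A )
  D → ; F

Found common prefix 'A )' in productions for D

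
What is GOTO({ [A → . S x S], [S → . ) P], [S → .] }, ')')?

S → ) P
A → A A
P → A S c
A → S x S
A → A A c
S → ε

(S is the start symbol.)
GOTO(I, ')') = CLOSURE({ [A → αX.β] : [A → α.Xβ] ∈ I, X = ')' })

Items with dot before ')', with the dot advanced:
  [S → . ) P] → [S → ) . P]
Closure of the advanced items:
  [S → ) . P] has the dot before P: add [P → . A S c]
  [P → . A S c] has the dot before A: add [A → . A A], [A → . S x S], [A → . A A c]
  [A → . S x S] has the dot before S: add [S → . ) P], [S → .]

GOTO = { [A → . A A c], [A → . A A], [A → . S x S], [P → . A S c], [S → ) . P], [S → . ) P], [S → .] }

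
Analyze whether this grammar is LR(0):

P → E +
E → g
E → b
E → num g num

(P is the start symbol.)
A grammar is LR(0) if no state in the canonical LR(0) collection has:
  - both a shift item (dot before a terminal) and a complete item (shift-reduce conflict), or
  - two or more complete items (reduce-reduce conflict; the accept item [P' → P .] counts as a complete item here).

Augment with P' → P and build the canonical LR(0) collection (I0 = CLOSURE({[P' → . P]}), then GOTO on every symbol after a dot until no new states appear). It has 9 states:
  I0: { [E → . b], [E → . g], [E → . num g num], [P → . E +], [P' → . P] }  — shift
  I1: { [P → E . +] }  — shift
  I2: { [P' → P .] }  — accept
  I3: { [E → b .] }  — reduce
  I4: { [E → g .] }  — reduce
  I5: { [E → num . g num] }  — shift
  I6: { [E → num g . num] }  — shift
  I7: { [E → num g num .] }  — reduce
  I8: { [P → E + .] }  — reduce

Every state is either a pure shift/goto state or contains exactly one complete item and nothing to shift — no conflicts. The grammar is LR(0).

Answer: Yes, the grammar is LR(0)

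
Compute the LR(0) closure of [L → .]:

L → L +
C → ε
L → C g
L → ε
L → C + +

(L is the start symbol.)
{ [L → .] }

To compute CLOSURE, for each item [A → α.Bβ] where B is a non-terminal, add [B → .γ] for all productions B → γ; repeat for the newly added items until nothing changes.

Start with: [L → .]
The dot is at the end, so nothing is added.

CLOSURE = { [L → .] }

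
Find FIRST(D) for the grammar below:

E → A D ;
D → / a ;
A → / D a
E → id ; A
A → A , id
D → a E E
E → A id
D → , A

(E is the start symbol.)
To compute FIRST(D), examine every production with D on the left-hand side, reading each right-hand side left to right until a non-nullable symbol is reached.

From D → / a ;:
  - '/' is a terminal: add '/' and stop
From D → a E E:
  - a is a terminal: add 'a' and stop
From D → , A:
  - ',' is a terminal: add ',' and stop

Collecting: FIRST(D) = { ',', '/', 'a' }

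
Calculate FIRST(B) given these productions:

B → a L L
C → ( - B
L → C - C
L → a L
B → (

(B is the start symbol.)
To compute FIRST(B), examine every production with B on the left-hand side, reading each right-hand side left to right until a non-nullable symbol is reached.

From B → a L L:
  - a is a terminal: add 'a' and stop
From B → (:
  - '(' is a terminal: add '(' and stop

Collecting: FIRST(B) = { '(', 'a' }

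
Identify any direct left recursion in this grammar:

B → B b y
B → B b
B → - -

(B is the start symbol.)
Direct left recursion occurs when N → N α for some non-terminal N (the right-hand side begins with the left-hand side itself).

B → B b y: LEFT RECURSIVE (starts with B)
B → B b: LEFT RECURSIVE (starts with B)
B → - -: starts with '-'

The grammar has direct left recursion on: B.

Answer: Yes, B is left-recursive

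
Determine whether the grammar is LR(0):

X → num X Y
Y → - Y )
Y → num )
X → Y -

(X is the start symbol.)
Yes, the grammar is LR(0)

A grammar is LR(0) if no state in the canonical LR(0) collection has:
  - both a shift item (dot before a terminal) and a complete item (shift-reduce conflict), or
  - two or more complete items (reduce-reduce conflict; the accept item [X' → X .] counts as a complete item here).

Augment with X' → X and build the canonical LR(0) collection (I0 = CLOSURE({[X' → . X]}), then GOTO on every symbol after a dot until no new states appear). It has 12 states:
  I0: { [X → . Y -], [X → . num X Y], [X' → . X], [Y → . - Y )], [Y → . num )] }  — shift
  I1: { [Y → - . Y )], [Y → . - Y )], [Y → . num )] }  — shift
  I2: { [X' → X .] }  — accept
  I3: { [X → Y . -] }  — shift
  I4: { [X → . Y -], [X → . num X Y], [X → num . X Y], [Y → . - Y )], [Y → . num )], [Y → num . )] }  — shift
  I5: { [Y → num ) .] }  — reduce
  I6: { [X → num X . Y], [Y → . - Y )], [Y → . num )] }  — shift
  I7: { [X → num X Y .] }  — reduce
  I8: { [Y → num . )] }  — shift
  I9: { [X → Y - .] }  — reduce
  I10: { [Y → - Y . )] }  — shift
  I11: { [Y → - Y ) .] }  — reduce

Every state is either a pure shift/goto state or contains exactly one complete item and nothing to shift — no conflicts. The grammar is LR(0).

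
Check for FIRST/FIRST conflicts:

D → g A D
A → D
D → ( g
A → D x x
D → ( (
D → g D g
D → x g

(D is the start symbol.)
Yes. D → g A D / D → g D g on { 'g' }; D → '(' g / D → '(' '(' on { '(' }; A → D / A → D x x on { '(', 'g', 'x' }

A FIRST/FIRST conflict occurs when two productions N → α and N → β for the same non-terminal have FIRST(α) ∩ FIRST(β) ≠ ∅ (with ε ∈ FIRST of a nullable right-hand side, so two nullable alternatives also conflict).

FIRST sets of the non-terminals at (or reachable through a nullable prefix from) the front of some alternative:
  FIRST(D) = { '(', 'g', 'x' }

Productions for D:
  D → g A D: FIRST = { 'g' }
  D → ( g: FIRST = { '(' }
  D → ( (: FIRST = { '(' }
  D → g D g: FIRST = { 'g' }
  D → x g: FIRST = { 'x' }
Productions for A:
  A → D: FIRST = { '(', 'g', 'x' }
  A → D x x: FIRST = { '(', 'g', 'x' }

Conflict for D: D → g A D and D → g D g
  Overlap: { 'g' }
Conflict for D: D → ( g and D → ( (
  Overlap: { '(' }
Conflict for A: A → D and A → D x x
  Overlap: { '(', 'g', 'x' }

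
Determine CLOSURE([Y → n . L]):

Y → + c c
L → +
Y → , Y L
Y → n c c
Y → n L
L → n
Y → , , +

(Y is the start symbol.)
To compute CLOSURE, for each item [A → α.Bβ] where B is a non-terminal, add [B → .γ] for all productions B → γ; repeat for the newly added items until nothing changes.

Start with: [Y → n . L]
  [Y → n . L] has the dot before L: add [L → . +], [L → . n]
No further items can be added.

CLOSURE = { [L → . +], [L → . n], [Y → n . L] }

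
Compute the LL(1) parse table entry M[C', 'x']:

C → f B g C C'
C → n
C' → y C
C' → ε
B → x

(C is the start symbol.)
Empty (error entry)

To find M[C', 'x'], we find productions for C' where 'x' is in the predict set (PREDICT(N → α) = (FIRST(α) \ {ε}) ∪ (FOLLOW(N) if α ⇒* ε)).

Relevant sets:
  FOLLOW(C') = { $, 'y' }

C' → y C: PREDICT = { 'y' }
C' → ε: PREDICT = { $, 'y' }

M[C', 'x'] is empty (no production applies)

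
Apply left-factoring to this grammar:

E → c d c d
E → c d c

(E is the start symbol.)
E → c d c E'
E' → d
E' → ε

Left-factoring transforms A → αβ₁ | αβ₂ into A → αA' and A' → β₁ | β₂
(α is the longest common prefix among the alternatives). Repeat until
no nonterminal has two alternatives with a common prefix.

Round 1: E has alternatives sharing prefix 'c d c'. Introduce E': E → c d c E'
  Add: E' → d
  Add: E' → ε

No remaining common prefixes — done.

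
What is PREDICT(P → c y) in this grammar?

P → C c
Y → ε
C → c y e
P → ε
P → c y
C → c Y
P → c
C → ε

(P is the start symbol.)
PREDICT(P → c y) = (FIRST(RHS) \ {ε}) ∪ (FOLLOW(P) if ε ∈ FIRST(RHS), i.e. RHS ⇒* ε)
FIRST(c y) = { 'c' }
ε ∉ FIRST(c y), so FOLLOW(P) is not added.
PREDICT(P → c y) = { 'c' }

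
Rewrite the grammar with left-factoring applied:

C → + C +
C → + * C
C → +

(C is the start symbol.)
C → + C'
C' → C +
C' → * C
C' → ε

Left-factoring transforms A → αβ₁ | αβ₂ into A → αA' and A' → β₁ | β₂
(α is the longest common prefix among the alternatives). Repeat until
no nonterminal has two alternatives with a common prefix.

Round 1: C has alternatives sharing prefix '+'. Introduce C': C → + C'
  Add: C' → C +
  Add: C' → * C
  Add: C' → ε

No remaining common prefixes — done.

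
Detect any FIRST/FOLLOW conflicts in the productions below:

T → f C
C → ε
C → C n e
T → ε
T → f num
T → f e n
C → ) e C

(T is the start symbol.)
A FIRST/FOLLOW conflict occurs when a non-terminal N has a nullable alternative N → β (β ⇒* ε) and another alternative N → α with FIRST(α) ∩ FOLLOW(N) ≠ ∅: on such a lookahead the parser cannot decide between expanding α and letting N vanish via β.

Nullable non-terminals: C, T.
FIRST sets used below: FIRST(C) = { ')', 'n', ε }

C: nullable alternative(s) C → ε; FOLLOW(C) = { $, 'n' }
  C → ε: FIRST \ {ε} = { } — this is the only nullable alternative, skip
  C → C n e: FIRST \ {ε} = { ')', 'n' } — overlaps FOLLOW(C) on { 'n' }: CONFLICT
  C → ) e C: FIRST \ {ε} = { ')' } — disjoint from FOLLOW(C)

T: nullable alternative(s) T → ε; FOLLOW(T) = { $ }
  T → f C: FIRST \ {ε} = { 'f' } — disjoint from FOLLOW(T)
  T → ε: FIRST \ {ε} = { } — this is the only nullable alternative, skip
  T → f num: FIRST \ {ε} = { 'f' } — disjoint from FOLLOW(T)
  T → f e n: FIRST \ {ε} = { 'f' } — disjoint from FOLLOW(T)

So the grammar has 1 FIRST/FOLLOW conflict (marked CONFLICT above).

Answer: Yes. C → C n e with FOLLOW(C) on { 'n' }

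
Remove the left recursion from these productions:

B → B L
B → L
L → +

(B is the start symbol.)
B is directly left-recursive. The standard transformation for
  A → A α₁ | ... | A α_m | β₁ | ... | β_n
is
  A  → β₁ A' | ... | β_n A'
  A' → α₁ A' | ... | α_m A' | ε

B → L becomes B → L B'
B → B L becomes B' → L B'
Add B' → ε

Productions for other non-terminals are unchanged:
  L → +

Resulting grammar:
B → L B'
B' → L B'
B' → ε
L → +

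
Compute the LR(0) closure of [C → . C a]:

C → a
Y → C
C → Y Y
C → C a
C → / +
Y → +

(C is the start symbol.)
{ [C → . / +], [C → . C a], [C → . Y Y], [C → . a], [Y → . +], [Y → . C] }

Start with: [C → . C a]
  [C → . C a] has the dot before C: add [C → . a], [C → . Y Y], [C → . / +]
  [C → . Y Y] has the dot before Y: add [Y → . C], [Y → . +]
No further items can be added.

CLOSURE = { [C → . / +], [C → . C a], [C → . Y Y], [C → . a], [Y → . +], [Y → . C] }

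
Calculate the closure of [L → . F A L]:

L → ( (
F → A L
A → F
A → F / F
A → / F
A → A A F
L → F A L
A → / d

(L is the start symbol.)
{ [A → . / F], [A → . / d], [A → . A A F], [A → . F / F], [A → . F], [F → . A L], [L → . F A L] }

Start with: [L → . F A L]
  [L → . F A L] has the dot before F: add [F → . A L]
  [F → . A L] has the dot before A: add [A → . F], [A → . F / F], [A → . / F], [A → . A A F], [A → . / d]
No further items can be added.

CLOSURE = { [A → . / F], [A → . / d], [A → . A A F], [A → . F / F], [A → . F], [F → . A L], [L → . F A L] }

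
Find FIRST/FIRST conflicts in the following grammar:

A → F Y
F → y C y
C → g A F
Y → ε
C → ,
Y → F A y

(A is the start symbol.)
No FIRST/FIRST conflicts.

A FIRST/FIRST conflict occurs when two productions N → α and N → β for the same non-terminal have FIRST(α) ∩ FIRST(β) ≠ ∅ (with ε ∈ FIRST of a nullable right-hand side, so two nullable alternatives also conflict).

FIRST sets of the non-terminals at (or reachable through a nullable prefix from) the front of some alternative:
  FIRST(F) = { 'y' }

Productions for C:
  C → g A F: FIRST = { 'g' }
  C → ,: FIRST = { ',' }
Productions for Y:
  Y → ε: FIRST = { ε }
  Y → F A y: FIRST = { 'y' }
A, F have only one production, so no FIRST/FIRST conflict is possible there.

All alternatives of each non-terminal have pairwise disjoint FIRST sets.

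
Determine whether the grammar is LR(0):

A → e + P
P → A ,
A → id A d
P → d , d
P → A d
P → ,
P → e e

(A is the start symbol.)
Yes, the grammar is LR(0)

A grammar is LR(0) if no state in the canonical LR(0) collection has:
  - both a shift item (dot before a terminal) and a complete item (shift-reduce conflict), or
  - two or more complete items (reduce-reduce conflict; the accept item [A' → A .] counts as a complete item here).

Augment with A' → A and build the canonical LR(0) collection (I0 = CLOSURE({[A' → . A]}), then GOTO on every symbol after a dot until no new states appear). It has 17 states:
  I0: { [A → . e + P], [A → . id A d], [A' → . A] }  — shift
  I1: { [A' → A .] }  — accept
  I2: { [A → e . + P] }  — shift
  I3: { [A → . e + P], [A → . id A d], [A → id . A d] }  — shift
  I4: { [A → id A . d] }  — shift
  I5: { [A → id A d .] }  — reduce
  I6: { [A → . e + P], [A → . id A d], [A → e + . P], [P → . ,], [P → . A ,], [P → . A d], [P → . d , d], [P → . e e] }  — shift
  I7: { [P → , .] }  — reduce
  I8: { [P → A . ,], [P → A . d] }  — shift
  I9: { [A → e + P .] }  — reduce
  I10: { [P → d . , d] }  — shift
  I11: { [A → e . + P], [P → e . e] }  — shift
  I12: { [P → e e .] }  — reduce
  I13: { [P → d , . d] }  — shift
  I14: { [P → d , d .] }  — reduce
  I15: { [P → A , .] }  — reduce
  I16: { [P → A d .] }  — reduce

Every state is either a pure shift/goto state or contains exactly one complete item and nothing to shift — no conflicts. The grammar is LR(0).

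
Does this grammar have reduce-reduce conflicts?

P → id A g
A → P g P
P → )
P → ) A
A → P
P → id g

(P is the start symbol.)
A reduce-reduce conflict occurs when an LR(0) state has two complete items [A → α .] and [B → β .] — both call for a reduction, and with no lookahead the parser cannot choose between them.

Augment with P' → P and build the canonical LR(0) collection (I0 = CLOSURE({[P' → . P]}), then GOTO on every symbol after a dot until no new states appear). It has 11 states:
  I0: { [P → . ) A], [P → . )], [P → . id A g], [P → . id g], [P' → . P] }  — shift
  I1: { [A → . P g P], [A → . P], [P → ) . A], [P → ) .], [P → . ) A], [P → . )], [P → . id A g], [P → . id g] }  — shift, reduce
  I2: { [P' → P .] }  — accept
  I3: { [A → . P g P], [A → . P], [P → . ) A], [P → . )], [P → . id A g], [P → . id g], [P → id . A g], [P → id . g] }  — shift
  I4: { [P → id A . g] }  — shift
  I5: { [A → P . g P], [A → P .] }  — shift, reduce
  I6: { [P → id g .] }  — reduce
  I7: { [A → P g . P], [P → . ) A], [P → . )], [P → . id A g], [P → . id g] }  — shift
  I8: { [A → P g P .] }  — reduce
  I9: { [P → id A g .] }  — reduce
  I10: { [P → ) A .] }  — reduce

No state contains more than one complete item.

Answer: No reduce-reduce conflicts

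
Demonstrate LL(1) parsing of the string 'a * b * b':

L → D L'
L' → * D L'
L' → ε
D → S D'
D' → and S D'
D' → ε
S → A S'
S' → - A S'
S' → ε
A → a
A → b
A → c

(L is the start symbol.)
LL(1) parsing maintains a stack (initially the start symbol over $) and the input. At each step: if the stack top is a terminal, match it against the current input token; if it is a non-terminal N, replace it with the RHS of M[N, lookahead] (the unique production whose predict set contains the lookahead).

Stack is shown with the top on the left.

Stack         Input        Action
---------------------------------
L $           a * b * b $  output L → D L'
D L' $        a * b * b $  output D → S D'
S D' L' $     a * b * b $  output S → A S'
A S' D' L' $  a * b * b $  output A → a
a S' D' L' $  a * b * b $  match 'a'
S' D' L' $    * b * b $    output S' → ε
D' L' $       * b * b $    output D' → ε
L' $          * b * b $    output L' → * D L'
* D L' $      * b * b $    match '*'
D L' $        b * b $      output D → S D'
S D' L' $     b * b $      output S → A S'
A S' D' L' $  b * b $      output A → b
b S' D' L' $  b * b $      match 'b'
S' D' L' $    * b $        output S' → ε
D' L' $       * b $        output D' → ε
L' $          * b $        output L' → * D L'
* D L' $      * b $        match '*'
D L' $        b $          output D → S D'
S D' L' $     b $          output S → A S'
A S' D' L' $  b $          output A → b
b S' D' L' $  b $          match 'b'
S' D' L' $    $            output S' → ε
D' L' $       $            output D' → ε
L' $          $            output L' → ε
$             $            accept

The string is accepted.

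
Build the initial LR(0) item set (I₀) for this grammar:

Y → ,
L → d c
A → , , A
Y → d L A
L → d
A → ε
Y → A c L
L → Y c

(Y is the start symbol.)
First, augment the grammar with Y' → Y
I₀ = CLOSURE({ [Y' → . Y] }):
  [Y' → . Y] has the dot before Y: add [Y → . ,], [Y → . d L A], [Y → . A c L]
  [Y → . A c L] has the dot before A: add [A → . , , A], [A → .]
No further items can be added.

I₀ = { [A → . , , A], [A → .], [Y → . ,], [Y → . A c L], [Y → . d L A], [Y' → . Y] }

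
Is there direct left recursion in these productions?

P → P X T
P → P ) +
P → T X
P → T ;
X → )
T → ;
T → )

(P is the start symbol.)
P → P X T: LEFT RECURSIVE (starts with P)
P → P ) +: LEFT RECURSIVE (starts with P)
P → T X: starts with T
P → T ;: starts with T
X → ): starts with ')'
T → ;: starts with ';'
T → ): starts with ')'

The grammar has direct left recursion on: P.

Answer: Yes, P is left-recursive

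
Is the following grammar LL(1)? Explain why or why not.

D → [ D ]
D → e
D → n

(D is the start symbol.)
A grammar is LL(1) if for each non-terminal N with multiple productions, the predict sets of those productions are pairwise disjoint, where PREDICT(N → α) = (FIRST(α) \ {ε}) ∪ (FOLLOW(N) if α ⇒* ε).

For D:
  PREDICT(D → '[' D ']') = { '[' }
  PREDICT(D → e) = { 'e' }
  PREDICT(D → n) = { 'n' }

All predict sets are disjoint. The grammar IS LL(1).

Answer: Yes, the grammar is LL(1).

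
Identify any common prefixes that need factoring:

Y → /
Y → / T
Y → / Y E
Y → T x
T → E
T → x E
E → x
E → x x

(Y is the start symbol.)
Left-factoring is needed when two productions for the same non-terminal
share a common prefix on the right-hand side.

Productions for Y:
  Y → /
  Y → / T
  Y → / Y E
  Y → T x
Productions for T:
  T → E
  T → x E
Productions for E:
  E → x
  E → x x

Found common prefix '/' in productions for Y
Found common prefix 'x' in productions for E

Answer: Yes, Y has productions with common prefix '/'; E has productions with common prefix 'x'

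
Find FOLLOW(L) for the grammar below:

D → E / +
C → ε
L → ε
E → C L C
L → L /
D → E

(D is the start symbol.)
To compute FOLLOW(L), find every occurrence of L on a right-hand side N → α L β: add FIRST(β) \ {ε}, and if β is empty or nullable also add FOLLOW(N). Iterate to a fixed point.

In E → C L C: L is followed by C, add FIRST(C) \ {ε} = { }
  C is nullable, so also add FOLLOW(E)
In L → L /: L is followed by '/', add FIRST('/') \ {ε} = { '/' }

The FOLLOW sets referred to above (computed the same way, to a fixed point):
  FOLLOW(E) = { $, '/' }

Taking the union: FOLLOW(L) = { $, '/' }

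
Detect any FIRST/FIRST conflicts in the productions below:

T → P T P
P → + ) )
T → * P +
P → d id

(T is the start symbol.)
No FIRST/FIRST conflicts.

FIRST sets of the non-terminals at (or reachable through a nullable prefix from) the front of some alternative:
  FIRST(P) = { '+', 'd' }

Productions for T:
  T → P T P: FIRST = { '+', 'd' }
  T → * P +: FIRST = { '*' }
Productions for P:
  P → + ) ): FIRST = { '+' }
  P → d id: FIRST = { 'd' }

All alternatives of each non-terminal have pairwise disjoint FIRST sets.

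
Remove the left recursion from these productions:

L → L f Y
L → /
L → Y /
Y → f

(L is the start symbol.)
L is directly left-recursive. The standard transformation for
  A → A α₁ | ... | A α_m | β₁ | ... | β_n
is
  A  → β₁ A' | ... | β_n A'
  A' → α₁ A' | ... | α_m A' | ε

L → / becomes L → / L'
L → Y / becomes L → Y / L'
L → L f Y becomes L' → f Y L'
Add L' → ε

Productions for other non-terminals are unchanged:
  Y → f

Resulting grammar:
L → / L'
L → Y / L'
L' → f Y L'
L' → ε
Y → f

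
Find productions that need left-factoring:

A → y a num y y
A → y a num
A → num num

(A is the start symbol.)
Left-factoring is needed when two productions for the same non-terminal
share a common prefix on the right-hand side.

Productions for A:
  A → y a num y y
  A → y a num
  A → num num

Found common prefix 'y a num' in productions for A

Answer: Yes, A has productions with common prefix 'y a num'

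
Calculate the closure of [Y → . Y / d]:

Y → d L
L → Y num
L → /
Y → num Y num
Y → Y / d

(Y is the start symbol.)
To compute CLOSURE, for each item [A → α.Bβ] where B is a non-terminal, add [B → .γ] for all productions B → γ; repeat for the newly added items until nothing changes.

Start with: [Y → . Y / d]
  [Y → . Y / d] has the dot before Y: add [Y → . d L], [Y → . num Y num]
No further items can be added.

CLOSURE = { [Y → . Y / d], [Y → . d L], [Y → . num Y num] }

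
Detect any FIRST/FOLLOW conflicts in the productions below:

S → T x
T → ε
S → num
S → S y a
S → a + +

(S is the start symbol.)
A FIRST/FOLLOW conflict occurs when a non-terminal N has a nullable alternative N → β (β ⇒* ε) and another alternative N → α with FIRST(α) ∩ FOLLOW(N) ≠ ∅: on such a lookahead the parser cannot decide between expanding α and letting N vanish via β.

Nullable non-terminals: T.
T has a nullable alternative but only one production, so nothing to check.

S has no nullable alternative, so no FIRST/FOLLOW check is needed there.

No FIRST/FOLLOW conflicts found.

Answer: No FIRST/FOLLOW conflicts.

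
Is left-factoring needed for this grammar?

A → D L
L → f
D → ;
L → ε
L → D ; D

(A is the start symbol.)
No, left-factoring is not needed

Left-factoring is needed when two productions for the same non-terminal
share a common prefix on the right-hand side.

Productions for L:
  L → f
  L → ε
  L → D ; D

No common prefixes found.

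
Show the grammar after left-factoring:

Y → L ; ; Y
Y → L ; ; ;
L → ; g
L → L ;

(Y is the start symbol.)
Left-factoring transforms A → αβ₁ | αβ₂ into A → αA' and A' → β₁ | β₂
(α is the longest common prefix among the alternatives). Repeat until
no nonterminal has two alternatives with a common prefix.

Round 1: Y has alternatives sharing prefix 'L ; ;'. Introduce Y': Y → L ; ; Y'
  Add: Y' → Y
  Add: Y' → ;

No remaining common prefixes — done.

Resulting grammar:
Y → L ; ; Y'
Y' → Y
Y' → ;
L → ; g
L → L ;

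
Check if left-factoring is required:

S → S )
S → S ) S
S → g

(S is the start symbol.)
Left-factoring is needed when two productions for the same non-terminal
share a common prefix on the right-hand side.

Productions for S:
  S → S )
  S → S ) S
  S → g

Found common prefix 'S )' in productions for S

Answer: Yes, S has productions with common prefix 'S )'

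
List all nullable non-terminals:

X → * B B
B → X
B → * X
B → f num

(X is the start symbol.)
None

A non-terminal is nullable if it can derive ε (the empty string): either it has an ε-production, or it has a production whose right-hand side consists entirely of nullable non-terminals.

There are no ε-productions, so no non-terminal can derive ε.
No non-terminals are nullable.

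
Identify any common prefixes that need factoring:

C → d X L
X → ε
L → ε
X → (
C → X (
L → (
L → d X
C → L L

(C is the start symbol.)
Left-factoring is needed when two productions for the same non-terminal
share a common prefix on the right-hand side.

Productions for C:
  C → d X L
  C → X (
  C → L L
Productions for X:
  X → ε
  X → (
Productions for L:
  L → ε
  L → (
  L → d X

No common prefixes found.

Answer: No, left-factoring is not needed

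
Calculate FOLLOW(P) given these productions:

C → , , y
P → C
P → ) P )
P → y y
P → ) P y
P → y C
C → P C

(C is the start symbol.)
To compute FOLLOW(P), find every occurrence of P on a right-hand side N → α P β: add FIRST(β) \ {ε}, and if β is empty or nullable also add FOLLOW(N). Iterate to a fixed point.

In P → ) P ): P is followed by ')', add FIRST(')') \ {ε} = { ')' }
In P → ) P y: P is followed by y, add FIRST(y) \ {ε} = { 'y' }
In C → P C: P is followed by C, add FIRST(C) \ {ε} = { ')', ',', 'y' }

Taking the union: FOLLOW(P) = { ')', ',', 'y' }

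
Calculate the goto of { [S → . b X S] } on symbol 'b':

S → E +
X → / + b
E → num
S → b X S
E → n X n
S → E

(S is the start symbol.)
{ [S → b . X S], [X → . / + b] }

GOTO(I, 'b') = CLOSURE({ [A → αX.β] : [A → α.Xβ] ∈ I, X = 'b' })

Items with dot before 'b', with the dot advanced:
  [S → . b X S] → [S → b . X S]
Closure of the advanced items:
  [S → b . X S] has the dot before X: add [X → . / + b]

GOTO = { [S → b . X S], [X → . / + b] }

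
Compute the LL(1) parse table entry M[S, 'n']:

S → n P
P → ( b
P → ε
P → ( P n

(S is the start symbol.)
To find M[S, 'n'], we find productions for S where 'n' is in the predict set (PREDICT(N → α) = (FIRST(α) \ {ε}) ∪ (FOLLOW(N) if α ⇒* ε)).

S → n P: PREDICT = { 'n' }
  'n' is in predict set, so this production goes in M[S, 'n']

M[S, 'n'] = S → n P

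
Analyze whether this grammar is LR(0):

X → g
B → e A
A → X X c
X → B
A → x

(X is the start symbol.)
Augment with X' → X and build the canonical LR(0) collection (I0 = CLOSURE({[X' → . X]}), then GOTO on every symbol after a dot until no new states appear). It has 10 states:
  I0: { [B → . e A], [X → . B], [X → . g], [X' → . X] }  — shift
  I1: { [X → B .] }  — reduce
  I2: { [X' → X .] }  — accept
  I3: { [A → . X X c], [A → . x], [B → . e A], [B → e . A], [X → . B], [X → . g] }  — shift
  I4: { [X → g .] }  — reduce
  I5: { [B → e A .] }  — reduce
  I6: { [A → X . X c], [B → . e A], [X → . B], [X → . g] }  — shift
  I7: { [A → x .] }  — reduce
  I8: { [A → X X . c] }  — shift
  I9: { [A → X X c .] }  — reduce

Every state is either a pure shift/goto state or contains exactly one complete item and nothing to shift — no conflicts. The grammar is LR(0).

Answer: Yes, the grammar is LR(0)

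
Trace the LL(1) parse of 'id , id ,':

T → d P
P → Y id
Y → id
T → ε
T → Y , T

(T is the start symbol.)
LL(1) parsing maintains a stack (initially the start symbol over $) and the input. At each step: if the stack top is a terminal, match it against the current input token; if it is a non-terminal N, replace it with the RHS of M[N, lookahead] (the unique production whose predict set contains the lookahead).

Stack is shown with the top on the left.

Stack     Input        Action
-----------------------------
T $       id , id , $  output T → Y , T
Y , T $   id , id , $  output Y → id
id , T $  id , id , $  match 'id'
, T $     , id , $     match ','
T $       id , $       output T → Y , T
Y , T $   id , $       output Y → id
id , T $  id , $       match 'id'
, T $     , $          match ','
T $       $            output T → ε
$         $            accept

The string is accepted.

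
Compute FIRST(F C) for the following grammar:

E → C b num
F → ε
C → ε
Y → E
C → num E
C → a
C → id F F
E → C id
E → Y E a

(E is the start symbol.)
FIRST sets of the non-terminals involved (from the grammar, by fixed-point iteration):
  FIRST(F) = { ε }
  FIRST(C) = { 'a', 'id', 'num', ε }

To compute FIRST(F C), process the symbols left to right:
Symbol F is a non-terminal. Add FIRST(F) \ {ε} = { }
F is nullable (ε ∈ FIRST(F)), continue to the next symbol.
Symbol C is a non-terminal. Add FIRST(C) \ {ε} = { 'a', 'id', 'num' }
C is nullable (ε ∈ FIRST(C)), continue to the next symbol.
All symbols are nullable, so ε is in the result.
FIRST(F C) = { 'a', 'id', 'num', ε }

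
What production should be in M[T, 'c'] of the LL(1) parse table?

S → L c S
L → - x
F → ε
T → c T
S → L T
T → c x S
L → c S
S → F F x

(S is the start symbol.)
T → c T, T → c x S

To find M[T, 'c'], we find productions for T where 'c' is in the predict set (PREDICT(N → α) = (FIRST(α) \ {ε}) ∪ (FOLLOW(N) if α ⇒* ε)).

T → c T: PREDICT = { 'c' }
  'c' is in predict set, so this production goes in M[T, 'c']
T → c x S: PREDICT = { 'c' }
  'c' is in predict set, so this production goes in M[T, 'c']

M[T, 'c'] = T → c T, T → c x S  (a multiply-defined cell — the grammar is not LL(1))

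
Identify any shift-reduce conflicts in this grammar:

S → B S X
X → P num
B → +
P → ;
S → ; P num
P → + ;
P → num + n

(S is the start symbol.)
No shift-reduce conflicts

Augment with S' → S and build the canonical LR(0) collection (I0 = CLOSURE({[S' → . S]}), then GOTO on every symbol after a dot until no new states appear). It has 17 states:
  I0: { [B → . +], [S → . ; P num], [S → . B S X], [S' → . S] }  — shift
  I1: { [B → + .] }  — reduce
  I2: { [P → . + ;], [P → . ;], [P → . num + n], [S → ; . P num] }  — shift
  I3: { [B → . +], [S → . ; P num], [S → . B S X], [S → B . S X] }  — shift
  I4: { [S' → S .] }  — accept
  I5: { [P → . + ;], [P → . ;], [P → . num + n], [S → B S . X], [X → . P num] }  — shift
  I6: { [P → + . ;] }  — shift
  I7: { [P → ; .] }  — reduce
  I8: { [X → P . num] }  — shift
  I9: { [S → B S X .] }  — reduce
  I10: { [P → num . + n] }  — shift
  I11: { [P → num + . n] }  — shift
  I12: { [P → num + n .] }  — reduce
  I13: { [X → P num .] }  — reduce
  I14: { [P → + ; .] }  — reduce
  I15: { [S → ; P . num] }  — shift
  I16: { [S → ; P num .] }  — reduce

No state contains both a complete item and a shift item.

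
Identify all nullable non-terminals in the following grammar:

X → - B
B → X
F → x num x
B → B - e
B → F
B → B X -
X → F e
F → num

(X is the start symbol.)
None

There are no ε-productions, so no non-terminal can derive ε.
No non-terminals are nullable.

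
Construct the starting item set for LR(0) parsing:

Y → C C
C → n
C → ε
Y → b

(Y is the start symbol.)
{ [C → . n], [C → .], [Y → . C C], [Y → . b], [Y' → . Y] }

First, augment the grammar with Y' → Y
I₀ = CLOSURE({ [Y' → . Y] }):
  [Y' → . Y] has the dot before Y: add [Y → . C C], [Y → . b]
  [Y → . C C] has the dot before C: add [C → . n], [C → .]
No further items can be added.

I₀ = { [C → . n], [C → .], [Y → . C C], [Y → . b], [Y' → . Y] }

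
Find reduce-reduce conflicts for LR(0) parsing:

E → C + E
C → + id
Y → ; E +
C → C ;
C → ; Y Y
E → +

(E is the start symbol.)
Augment with E' → E and build the canonical LR(0) collection (I0 = CLOSURE({[E' → . E]}), then GOTO on every symbol after a dot until no new states appear). It has 14 states:
  I0: { [C → . + id], [C → . ; Y Y], [C → . C ;], [E → . +], [E → . C + E], [E' → . E] }  — shift
  I1: { [C → + . id], [E → + .] }  — shift, reduce
  I2: { [C → ; . Y Y], [Y → . ; E +] }  — shift
  I3: { [C → C . ;], [E → C . + E] }  — shift
  I4: { [E' → E .] }  — accept
  I5: { [C → . + id], [C → . ; Y Y], [C → . C ;], [E → . +], [E → . C + E], [E → C + . E] }  — shift
  I6: { [C → C ; .] }  — reduce
  I7: { [E → C + E .] }  — reduce
  I8: { [C → . + id], [C → . ; Y Y], [C → . C ;], [E → . +], [E → . C + E], [Y → ; . E +] }  — shift
  I9: { [C → ; Y . Y], [Y → . ; E +] }  — shift
  I10: { [C → ; Y Y .] }  — reduce
  I11: { [Y → ; E . +] }  — shift
  I12: { [Y → ; E + .] }  — reduce
  I13: { [C → + id .] }  — reduce

No state contains more than one complete item.

Answer: No reduce-reduce conflicts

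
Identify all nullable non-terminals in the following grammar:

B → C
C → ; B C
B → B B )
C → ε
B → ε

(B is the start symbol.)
A non-terminal is nullable if it can derive ε (the empty string): either it has an ε-production, or it has a production whose right-hand side consists entirely of nullable non-terminals.

ε-productions: C → ε, B → ε
So C, B are immediately nullable.
Every non-terminal is now nullable.
Nullable = { 'B', 'C' }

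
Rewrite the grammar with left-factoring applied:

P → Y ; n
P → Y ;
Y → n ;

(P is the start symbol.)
Left-factoring transforms A → αβ₁ | αβ₂ into A → αA' and A' → β₁ | β₂
(α is the longest common prefix among the alternatives). Repeat until
no nonterminal has two alternatives with a common prefix.

Round 1: P has alternatives sharing prefix 'Y ;'. Introduce P': P → Y ; P'
  Add: P' → n
  Add: P' → ε

No remaining common prefixes — done.

Resulting grammar:
P → Y ; P'
P' → n
P' → ε
Y → n ;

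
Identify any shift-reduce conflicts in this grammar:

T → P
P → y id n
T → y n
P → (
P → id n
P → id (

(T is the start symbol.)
No shift-reduce conflicts

Augment with T' → T and build the canonical LR(0) collection (I0 = CLOSURE({[T' → . T]}), then GOTO on every symbol after a dot until no new states appear). It has 11 states:
  I0: { [P → . (], [P → . id (], [P → . id n], [P → . y id n], [T → . P], [T → . y n], [T' → . T] }  — shift
  I1: { [P → ( .] }  — reduce
  I2: { [T → P .] }  — reduce
  I3: { [T' → T .] }  — accept
  I4: { [P → id . (], [P → id . n] }  — shift
  I5: { [P → y . id n], [T → y . n] }  — shift
  I6: { [P → y id . n] }  — shift
  I7: { [T → y n .] }  — reduce
  I8: { [P → y id n .] }  — reduce
  I9: { [P → id ( .] }  — reduce
  I10: { [P → id n .] }  — reduce

No state contains both a complete item and a shift item.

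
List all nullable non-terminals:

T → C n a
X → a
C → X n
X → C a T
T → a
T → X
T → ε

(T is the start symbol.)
{ 'T' }

ε-productions: T → ε
So T is immediately nullable.
No further non-terminal can be added: every production for the remaining non-terminals contains a terminal or a non-nullable non-terminal.
Nullable = { 'T' }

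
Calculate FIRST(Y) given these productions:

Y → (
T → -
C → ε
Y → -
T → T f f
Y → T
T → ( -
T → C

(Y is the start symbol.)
To compute FIRST(Y), examine every production with Y on the left-hand side, reading each right-hand side left to right until a non-nullable symbol is reached.

FIRST sets of the other non-terminals involved (by the same procedure, iterated to a fixed point):
  FIRST(T) = { '(', '-', 'f', ε }

From Y → (:
  - '(' is a terminal: add '(' and stop
From Y → -:
  - '-' is a terminal: add '-' and stop
From Y → T:
  - T is a non-terminal: add FIRST(T) \ {ε} = { '(', '-', 'f' }
    T is nullable and nothing follows, so the whole right-hand side can vanish: ε ∈ FIRST(Y)

Collecting: FIRST(Y) = { '(', '-', 'f', ε }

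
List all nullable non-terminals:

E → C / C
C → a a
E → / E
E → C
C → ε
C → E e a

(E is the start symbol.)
A non-terminal is nullable if it can derive ε (the empty string): either it has an ε-production, or it has a production whose right-hand side consists entirely of nullable non-terminals.

ε-productions: C → ε
So C is immediately nullable.
E → C: every symbol on the right is nullable, so E is nullable too.
Every non-terminal is now nullable.
Nullable = { 'C', 'E' }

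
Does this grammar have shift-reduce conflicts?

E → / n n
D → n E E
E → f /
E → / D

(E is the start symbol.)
No shift-reduce conflicts

A shift-reduce conflict occurs when an LR(0) state has both:
  - a complete (reduce) item [A → α .] (dot at the end), and
  - a shift item [B → β . c γ] (dot before a terminal).

Augment with E' → E and build the canonical LR(0) collection (I0 = CLOSURE({[E' → . E]}), then GOTO on every symbol after a dot until no new states appear). It has 10 states:
  I0: { [E → . / D], [E → . / n n], [E → . f /], [E' → . E] }  — shift
  I1: { [D → . n E E], [E → / . D], [E → / . n n] }  — shift
  I2: { [E' → E .] }  — accept
  I3: { [E → f . /] }  — shift
  I4: { [E → f / .] }  — reduce
  I5: { [E → / D .] }  — reduce
  I6: { [D → n . E E], [E → . / D], [E → . / n n], [E → . f /], [E → / n . n] }  — shift
  I7: { [D → n E . E], [E → . / D], [E → . / n n], [E → . f /] }  — shift
  I8: { [E → / n n .] }  — reduce
  I9: { [D → n E E .] }  — reduce

No state contains both a complete item and a shift item.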